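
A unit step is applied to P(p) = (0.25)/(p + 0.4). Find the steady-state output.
FVT: lim_{t→∞} y(t) = lim_{p→0} p*Y(p) where Y(p) = P(p)/p.
= lim_{p→0} P(p) = P(0) = num(0)/den(0) = 0.25/0.4 = 0.625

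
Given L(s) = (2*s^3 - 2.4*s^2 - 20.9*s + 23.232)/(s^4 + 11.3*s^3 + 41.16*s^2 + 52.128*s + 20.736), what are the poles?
Set denominator = 0: s^4 + 11.3*s^3 + 41.16*s^2 + 52.128*s + 20.736 = (s + 4.5)(s + 0.8)(s + 1.2)(s + 4.8) = 0 → Poles: -0.8, -1.2, -4.5, -4.8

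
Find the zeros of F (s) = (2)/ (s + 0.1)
Numerator is a nonzero constant (2) → Zeros: none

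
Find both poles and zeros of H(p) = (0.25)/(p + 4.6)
Set denominator = 0: p + 4.6 = 0 → Poles: -4.6
Numerator is a nonzero constant (0.25) → Zeros: none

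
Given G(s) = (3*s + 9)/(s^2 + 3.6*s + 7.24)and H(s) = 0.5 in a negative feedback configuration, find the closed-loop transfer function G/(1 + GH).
Closed-loop T = G/(1+GH).
Numerator: G_num * H_den = 3*s + 9.
Denominator: G_den * H_den + G_num * H_num = (s^2 + 3.6*s + 7.24) + (1.5*s + 4.5) = s^2 + 5.1*s + 11.74.
T(s) = (3*s + 9)/(s^2 + 5.1*s + 11.74)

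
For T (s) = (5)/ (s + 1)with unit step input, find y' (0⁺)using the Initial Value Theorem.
IVT: y'(0⁺) = lim_{s→∞} s²·Y(s) = lim_{s→∞} s·T(s).
deg(num) = 0, deg(den) = 1, relative degree = 1, so s·T(s) → (leading num)/(leading den) = 5/1 = 5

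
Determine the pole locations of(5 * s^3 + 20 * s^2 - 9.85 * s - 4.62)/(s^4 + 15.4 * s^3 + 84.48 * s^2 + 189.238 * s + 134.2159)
Set denominator = 0: s^4 + 15.4*s^3 + 84.48*s^2 + 189.238*s + 134.2159 = (s + 4.3)(s + 4.9)(s + 1.3)(s + 4.9) = 0 → Poles: -1.3, -4.3, -4.9, -4.9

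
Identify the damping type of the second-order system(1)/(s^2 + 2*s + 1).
Standard form: ωn²/(s²+2ζωn·s+ωn²) gives ωn=1, ζ=1.
Critically damped (ζ = 1)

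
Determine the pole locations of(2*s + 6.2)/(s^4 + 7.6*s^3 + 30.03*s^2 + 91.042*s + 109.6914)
Set denominator = 0: s^4 + 7.6*s^3 + 30.03*s^2 + 91.042*s + 109.6914 = (s + 2.1)(s + 4.1)(s^2 + 1.4*s + 12.74) = 0 → Poles: -0.7 + 3.5j, -0.7 - 3.5j, -2.1, -4.1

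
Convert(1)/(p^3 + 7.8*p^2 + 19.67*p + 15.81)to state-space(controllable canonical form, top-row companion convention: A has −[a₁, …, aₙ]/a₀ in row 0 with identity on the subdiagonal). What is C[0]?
Reachable canonical form: C = numerator coefficients (right-aligned, zero-padded to length n).
num = 1, C = [[0, 0, 1]].
C[0] = 0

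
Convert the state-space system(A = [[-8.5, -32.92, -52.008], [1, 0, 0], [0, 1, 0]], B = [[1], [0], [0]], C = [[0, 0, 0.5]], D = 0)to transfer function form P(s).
P(s) = C(sI - A)⁻¹B + D.
Characteristic polynomial det(sI - A) = s^3 + 8.5*s^2 + 32.92*s + 52.008.
Numerator from C·adj(sI-A)·B + D·det(sI-A) = 0.5.
P(s) = (0.5)/(s^3 + 8.5*s^2 + 32.92*s + 52.008)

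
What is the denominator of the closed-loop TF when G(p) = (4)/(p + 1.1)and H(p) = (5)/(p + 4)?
Characteristic poly = G_den * H_den + G_num * H_num = (p^2 + 5.1*p + 4.4) + (20) = p^2 + 5.1*p + 24.4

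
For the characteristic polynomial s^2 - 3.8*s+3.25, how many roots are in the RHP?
s^2 - 3.8*s + 3.25 = (s - 2.5)(s - 1.3). Poles: 1.3, 2.5. RHP poles (Re>0): 2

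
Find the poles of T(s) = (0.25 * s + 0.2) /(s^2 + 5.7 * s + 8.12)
Set denominator = 0: s^2 + 5.7*s + 8.12 = (s + 2.8)(s + 2.9) = 0 → Poles: -2.8, -2.9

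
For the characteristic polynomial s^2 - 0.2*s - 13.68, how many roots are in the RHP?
s^2 - 0.2*s - 13.68 = (s - 3.8)(s + 3.6). Poles: -3.6, 3.8. RHP poles (Re>0): 1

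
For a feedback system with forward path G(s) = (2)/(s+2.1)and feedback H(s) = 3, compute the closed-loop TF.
Closed-loop T = G/(1+GH).
Numerator: G_num * H_den = 2.
Denominator: G_den * H_den + G_num * H_num = (s + 2.1) + (6) = s + 8.1.
T(s) = (2)/(s + 8.1)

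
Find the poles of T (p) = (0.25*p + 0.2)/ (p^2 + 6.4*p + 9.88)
Set denominator = 0: p^2 + 6.4*p + 9.88 = (p + 3.8)(p + 2.6) = 0 → Poles: -2.6, -3.8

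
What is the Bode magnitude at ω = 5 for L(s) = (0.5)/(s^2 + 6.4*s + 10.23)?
Substitute s = j*5: L(j5) = -0.00594532 - 0.0128809j.
|L(j5)| = sqrt(Re² + Im²) = 0.01419.
20*log₁₀(0.01419) = -36.96 dB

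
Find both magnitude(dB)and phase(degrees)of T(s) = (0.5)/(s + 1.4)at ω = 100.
Substitute s = j*100: T(j100) = 6.99863e-05 - 0.00499902j.
|T| = 20*log₁₀(sqrt(Re²+Im²)) = -46.02 dB.
∠T = atan2(Im, Re) = -89.20°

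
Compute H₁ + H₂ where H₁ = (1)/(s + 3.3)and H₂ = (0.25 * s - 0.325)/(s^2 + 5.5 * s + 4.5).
Parallel: H = H₁ + H₂ = (n₁·d₂ + n₂·d₁)/(d₁·d₂).
n₁·d₂ = s^2 + 5.5*s + 4.5. n₂·d₁ = 0.25*s^2 + 0.5*s - 1.0725. Sum = 1.25*s^2 + 6*s + 3.4275. d₁·d₂ = s^3 + 8.8*s^2 + 22.65*s + 14.85.
H(s) = (1.25*s^2 + 6*s + 3.4275)/(s^3 + 8.8*s^2 + 22.65*s + 14.85)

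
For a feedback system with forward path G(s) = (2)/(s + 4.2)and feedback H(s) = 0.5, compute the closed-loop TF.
Closed-loop T = G/(1+GH).
Numerator: G_num * H_den = 2.
Denominator: G_den * H_den + G_num * H_num = (s + 4.2) + (1) = s + 5.2.
T(s) = (2)/(s + 5.2)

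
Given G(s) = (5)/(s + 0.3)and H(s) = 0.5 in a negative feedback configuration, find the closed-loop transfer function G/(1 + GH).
Closed-loop T = G/(1+GH).
Numerator: G_num * H_den = 5.
Denominator: G_den * H_den + G_num * H_num = (s + 0.3) + (2.5) = s + 2.8.
T(s) = (5)/(s + 2.8)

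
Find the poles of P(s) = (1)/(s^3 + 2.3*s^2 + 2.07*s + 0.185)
Set denominator = 0: s^3 + 2.3*s^2 + 2.07*s + 0.185 = (s + 0.1)(s^2 + 2.2*s + 1.85) = 0 → Poles: -0.1, -1.1 + 0.8j, -1.1 - 0.8j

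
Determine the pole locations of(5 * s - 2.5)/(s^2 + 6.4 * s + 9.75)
Set denominator = 0: s^2 + 6.4*s + 9.75 = (s + 3.9)(s + 2.5) = 0 → Poles: -2.5, -3.9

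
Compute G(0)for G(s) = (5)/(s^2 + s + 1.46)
DC gain = G(0) = num(0)/den(0) = 5/1.46 = 3.425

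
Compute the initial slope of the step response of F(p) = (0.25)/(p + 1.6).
IVT: y'(0⁺) = lim_{p→∞} p²·Y(p) = lim_{p→∞} p·F(p).
deg(num) = 0, deg(den) = 1, relative degree = 1, so p·F(p) → (leading num)/(leading den) = 0.25/1 = 0.25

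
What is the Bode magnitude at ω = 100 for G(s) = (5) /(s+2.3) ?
Substitute s = j*100: G(j100) = 0.00114939 - 0.0499736j.
|G(j100)| = sqrt(Re² + Im²) = 0.04999.
20*log₁₀(0.04999) = -26.02 dB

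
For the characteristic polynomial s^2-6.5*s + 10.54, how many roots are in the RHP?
s^2 - 6.5*s + 10.54 = (s - 3.4)(s - 3.1). Poles: 3.1, 3.4. RHP poles (Re>0): 2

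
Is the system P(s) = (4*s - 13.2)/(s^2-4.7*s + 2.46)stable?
Denominator: s^2 - 4.7*s + 2.46 = (s - 0.6)(s - 4.1). Poles: 0.6, 4.1. All Re(p)<0: No (unstable)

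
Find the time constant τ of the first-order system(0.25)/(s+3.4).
First-order system: τ = -1/pole. Pole = -3.4. τ = -1/(-3.4) = 0.2941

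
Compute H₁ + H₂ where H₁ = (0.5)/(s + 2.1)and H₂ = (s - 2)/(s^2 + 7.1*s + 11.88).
Parallel: H = H₁ + H₂ = (n₁·d₂ + n₂·d₁)/(d₁·d₂).
n₁·d₂ = 0.5*s^2 + 3.55*s + 5.94. n₂·d₁ = s^2 + 0.1*s - 4.2. Sum = 1.5*s^2 + 3.65*s + 1.74. d₁·d₂ = s^3 + 9.2*s^2 + 26.79*s + 24.948.
H(s) = (1.5*s^2 + 3.65*s + 1.74)/(s^3 + 9.2*s^2 + 26.79*s + 24.948)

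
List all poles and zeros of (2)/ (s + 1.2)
Set denominator = 0: s + 1.2 = 0 → Poles: -1.2
Numerator is a nonzero constant (2) → Zeros: none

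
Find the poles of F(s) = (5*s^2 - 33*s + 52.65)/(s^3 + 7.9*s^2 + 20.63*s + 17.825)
Set denominator = 0: s^3 + 7.9*s^2 + 20.63*s + 17.825 = (s + 2.3)(s + 3.1)(s + 2.5) = 0 → Poles: -2.3, -2.5, -3.1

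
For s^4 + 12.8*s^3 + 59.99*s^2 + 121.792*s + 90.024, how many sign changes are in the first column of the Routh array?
Routh array:
s^4: [1, 59.99, 90.024]; s^3: [12.8, 121.792]; s^2: [50.475, 90.024]; s^1: [98.9627]; s^0: [90.024]
First column: [1, 12.8, 50.475, 98.9627, 90.024]. Sign changes = 0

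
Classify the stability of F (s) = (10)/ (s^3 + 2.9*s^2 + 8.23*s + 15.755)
Denominator: s^3 + 2.9*s^2 + 8.23*s + 15.755 = (s + 2.3)(s^2 + 0.6*s + 6.85). Poles: -0.3 + 2.6j, -0.3 - 2.6j, -2.3. Stable (all poles in LHP)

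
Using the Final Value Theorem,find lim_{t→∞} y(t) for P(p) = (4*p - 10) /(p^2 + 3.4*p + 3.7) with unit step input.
FVT: lim_{t→∞} y(t) = lim_{p→0} p*Y(p) where Y(p) = P(p)/p.
= lim_{p→0} P(p) = P(0) = num(0)/den(0) = -10/3.7 = -2.703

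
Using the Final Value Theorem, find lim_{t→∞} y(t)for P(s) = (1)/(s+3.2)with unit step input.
FVT: lim_{t→∞} y(t) = lim_{s→0} s*Y(s) where Y(s) = P(s)/s.
= lim_{s→0} P(s) = P(0) = num(0)/den(0) = 1/3.2 = 0.3125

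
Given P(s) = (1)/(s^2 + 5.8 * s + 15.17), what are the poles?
Set denominator = 0: s^2 + 5.8*s + 15.17 = 0 → Poles: -2.9 + 2.6j, -2.9 - 2.6j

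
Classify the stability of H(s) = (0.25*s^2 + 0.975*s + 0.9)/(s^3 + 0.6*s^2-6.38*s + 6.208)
Denominator: s^3 + 0.6*s^2 - 6.38*s + 6.208 = (s + 3.2)(s^2 - 2.6*s + 1.94). Poles: -3.2, 1.3 + 0.5j, 1.3 - 0.5j. Unstable (2 pole(s) in RHP)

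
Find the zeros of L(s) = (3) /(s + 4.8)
Numerator is a nonzero constant (3) → Zeros: none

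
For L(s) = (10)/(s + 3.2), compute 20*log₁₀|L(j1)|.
Substitute s = j*1: L(j1) = 2.84698 - 0.88968j.
|L(j1)| = sqrt(Re² + Im²) = 2.983.
20*log₁₀(2.983) = 9.49 dB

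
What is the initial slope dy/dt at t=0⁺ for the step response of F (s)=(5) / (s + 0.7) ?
IVT: y'(0⁺) = lim_{s→∞} s²·Y(s) = lim_{s→∞} s·F(s).
deg(num) = 0, deg(den) = 1, relative degree = 1, so s·F(s) → (leading num)/(leading den) = 5/1 = 5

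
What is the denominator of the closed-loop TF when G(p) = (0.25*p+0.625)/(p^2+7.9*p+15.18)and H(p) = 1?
Characteristic poly = G_den * H_den + G_num * H_num = (p^2 + 7.9*p + 15.18) + (0.25*p + 0.625) = p^2 + 8.15*p + 15.805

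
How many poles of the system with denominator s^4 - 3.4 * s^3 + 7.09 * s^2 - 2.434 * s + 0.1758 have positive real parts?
s^4 - 3.4*s^3 + 7.09*s^2 - 2.434*s + 0.1758 = (s - 0.3)(s - 0.1)(s^2 - 3*s + 5.86). Poles: 0.1, 0.3, 1.5 + 1.9j, 1.5 - 1.9j. RHP poles (Re>0): 4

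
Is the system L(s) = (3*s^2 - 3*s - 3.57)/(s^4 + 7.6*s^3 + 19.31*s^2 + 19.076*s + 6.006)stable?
Denominator: s^4 + 7.6*s^3 + 19.31*s^2 + 19.076*s + 6.006 = (s + 0.6)(s + 1.3)(s + 2.2)(s + 3.5). Poles: -0.6, -1.3, -2.2, -3.5. All Re(p)<0: Yes (stable)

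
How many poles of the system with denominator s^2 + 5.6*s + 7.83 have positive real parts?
s^2 + 5.6*s + 7.83 = (s + 2.7)(s + 2.9). Poles: -2.7, -2.9. RHP poles (Re>0): 0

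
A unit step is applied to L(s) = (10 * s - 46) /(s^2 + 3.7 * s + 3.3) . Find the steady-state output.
FVT: lim_{t→∞} y(t) = lim_{s→0} s*Y(s) where Y(s) = L(s)/s.
= lim_{s→0} L(s) = L(0) = num(0)/den(0) = -46/3.3 = -13.94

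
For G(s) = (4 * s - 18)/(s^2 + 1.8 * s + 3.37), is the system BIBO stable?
Denominator: s^2 + 1.8*s + 3.37. Poles: -0.9 + 1.6j, -0.9 - 1.6j. All Re(p)<0: Yes (stable)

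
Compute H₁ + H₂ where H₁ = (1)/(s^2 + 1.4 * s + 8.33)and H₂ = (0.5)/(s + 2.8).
Parallel: H = H₁ + H₂ = (n₁·d₂ + n₂·d₁)/(d₁·d₂).
n₁·d₂ = s + 2.8. n₂·d₁ = 0.5*s^2 + 0.7*s + 4.165. Sum = 0.5*s^2 + 1.7*s + 6.965. d₁·d₂ = s^3 + 4.2*s^2 + 12.25*s + 23.324.
H(s) = (0.5*s^2 + 1.7*s + 6.965)/(s^3 + 4.2*s^2 + 12.25*s + 23.324)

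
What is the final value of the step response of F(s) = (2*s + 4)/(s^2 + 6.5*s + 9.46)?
FVT: lim_{t→∞} y(t) = lim_{s→0} s*Y(s) where Y(s) = F(s)/s.
= lim_{s→0} F(s) = F(0) = num(0)/den(0) = 4/9.46 = 0.4228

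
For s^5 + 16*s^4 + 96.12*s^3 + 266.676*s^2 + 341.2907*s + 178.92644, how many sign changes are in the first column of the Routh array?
Routh array:
s^5: [1, 96.12, 341.2907]; s^4: [16, 266.676, 178.92644]; s^3: [79.45275, 330.108]; s^2: [200.2, 178.92644]; s^1: [259.098]; s^0: [178.92644]
First column: [1, 16, 79.45275, 200.2, 259.098, 178.92644]. Sign changes = 0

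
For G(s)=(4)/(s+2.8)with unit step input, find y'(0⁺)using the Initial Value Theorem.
IVT: y'(0⁺) = lim_{s→∞} s²·Y(s) = lim_{s→∞} s·G(s).
deg(num) = 0, deg(den) = 1, relative degree = 1, so s·G(s) → (leading num)/(leading den) = 4/1 = 4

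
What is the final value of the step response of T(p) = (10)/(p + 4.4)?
FVT: lim_{t→∞} y(t) = lim_{p→0} p*Y(p) where Y(p) = T(p)/p.
= lim_{p→0} T(p) = T(0) = num(0)/den(0) = 10/4.4 = 2.273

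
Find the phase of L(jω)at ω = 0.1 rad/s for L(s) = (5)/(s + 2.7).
Substitute s = j*0.1: L(j0.1) = 1.84932 - 0.0684932j.
∠L(j0.1) = atan2(Im, Re) = atan2(-0.0684932, 1.84932) = -2.12°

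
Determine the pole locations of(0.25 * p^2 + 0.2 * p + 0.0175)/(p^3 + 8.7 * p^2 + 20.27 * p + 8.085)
Set denominator = 0: p^3 + 8.7*p^2 + 20.27*p + 8.085 = (p + 3.3)(p + 4.9)(p + 0.5) = 0 → Poles: -0.5, -3.3, -4.9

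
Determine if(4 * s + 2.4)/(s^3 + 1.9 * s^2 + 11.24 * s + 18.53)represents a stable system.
Denominator: s^3 + 1.9*s^2 + 11.24*s + 18.53 = (s + 1.7)(s^2 + 0.2*s + 10.9). Poles: -0.1 + 3.3j, -0.1 - 3.3j, -1.7. All Re(p)<0: Yes (stable)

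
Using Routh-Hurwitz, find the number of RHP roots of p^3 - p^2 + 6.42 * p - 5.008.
Routh array:
p^3: [1, 6.42]; p^2: [-1, -5.008]; p^1: [1.412]; p^0: [-5.008]
First column: [1, -1, 1.412, -5.008]. Sign changes = RHP roots = 3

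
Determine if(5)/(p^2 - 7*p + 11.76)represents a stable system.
Denominator: p^2 - 7*p + 11.76 = (p - 2.8)(p - 4.2). Poles: 2.8, 4.2. All Re(p)<0: No (unstable)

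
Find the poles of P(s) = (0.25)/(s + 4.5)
Set denominator = 0: s + 4.5 = 0 → Poles: -4.5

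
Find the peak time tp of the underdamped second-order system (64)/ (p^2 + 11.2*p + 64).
Standard form: ωn²/(p²+2ζωn·p+ωn²) → ωn = 8, ζ = 0.7.
ωd = ωn·√(1-ζ²) = 8·√(1-0.7²) = 5.713.
tp = π/ωd = π/5.713 = 0.5499 s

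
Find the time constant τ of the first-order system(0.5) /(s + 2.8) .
First-order system: τ = -1/pole. Pole = -2.8. τ = -1/(-2.8) = 0.3571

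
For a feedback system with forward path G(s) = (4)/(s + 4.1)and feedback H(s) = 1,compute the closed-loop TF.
Closed-loop T = G/(1+GH).
Numerator: G_num * H_den = 4.
Denominator: G_den * H_den + G_num * H_num = (s + 4.1) + (4) = s + 8.1.
T(s) = (4)/(s + 8.1)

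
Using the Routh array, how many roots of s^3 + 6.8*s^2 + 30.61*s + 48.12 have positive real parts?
Routh array:
s^3: [1, 30.61]; s^2: [6.8, 48.12]; s^1: [23.5335]; s^0: [48.12]
First column: [1, 6.8, 23.5335, 48.12]. Sign changes = RHP roots = 0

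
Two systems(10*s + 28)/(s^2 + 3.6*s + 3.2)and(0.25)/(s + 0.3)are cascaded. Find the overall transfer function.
Series: H = H₁ · H₂ = (n₁·n₂)/(d₁·d₂).
Num: n₁·n₂ = 2.5*s + 7. Den: d₁·d₂ = s^3 + 3.9*s^2 + 4.28*s + 0.96.
H(s) = (2.5*s + 7)/(s^3 + 3.9*s^2 + 4.28*s + 0.96)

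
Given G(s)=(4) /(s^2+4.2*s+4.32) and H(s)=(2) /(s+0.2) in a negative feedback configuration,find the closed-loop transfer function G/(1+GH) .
Closed-loop T = G/(1+GH).
Numerator: G_num * H_den = 4*s + 0.8.
Denominator: G_den * H_den + G_num * H_num = (s^3 + 4.4*s^2 + 5.16*s + 0.864) + (8) = s^3 + 4.4*s^2 + 5.16*s + 8.864.
T(s) = (4*s + 0.8)/(s^3 + 4.4*s^2 + 5.16*s + 8.864)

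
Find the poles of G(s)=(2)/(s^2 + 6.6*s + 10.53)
Set denominator = 0: s^2 + 6.6*s + 10.53 = (s + 2.7)(s + 3.9) = 0 → Poles: -2.7, -3.9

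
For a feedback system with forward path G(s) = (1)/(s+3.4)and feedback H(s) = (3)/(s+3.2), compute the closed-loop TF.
Closed-loop T = G/(1+GH).
Numerator: G_num * H_den = s + 3.2.
Denominator: G_den * H_den + G_num * H_num = (s^2 + 6.6*s + 10.88) + (3) = s^2 + 6.6*s + 13.88.
T(s) = (s + 3.2)/(s^2 + 6.6*s + 13.88)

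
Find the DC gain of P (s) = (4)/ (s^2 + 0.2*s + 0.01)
DC gain = P(0) = num(0)/den(0) = 4/0.01 = 400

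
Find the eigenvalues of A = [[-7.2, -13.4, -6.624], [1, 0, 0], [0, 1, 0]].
Eigenvalues solve det(λI - A) = 0.
Characteristic polynomial: λ^3 + 7.2*λ^2 + 13.4*λ + 6.624 = 0.
Factor: (λ + 4.6)(λ + 0.8)(λ + 1.8) = 0.
Roots: -0.8, -1.8, -4.6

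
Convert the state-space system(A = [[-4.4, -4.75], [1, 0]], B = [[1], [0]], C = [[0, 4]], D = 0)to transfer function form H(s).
H(s) = C(sI - A)⁻¹B + D.
Characteristic polynomial det(sI - A) = s^2 + 4.4*s + 4.75.
Numerator from C·adj(sI-A)·B + D·det(sI-A) = 4.
H(s) = (4)/(s^2 + 4.4*s + 4.75)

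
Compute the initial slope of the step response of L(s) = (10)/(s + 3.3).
IVT: y'(0⁺) = lim_{s→∞} s²·Y(s) = lim_{s→∞} s·L(s).
deg(num) = 0, deg(den) = 1, relative degree = 1, so s·L(s) → (leading num)/(leading den) = 10/1 = 10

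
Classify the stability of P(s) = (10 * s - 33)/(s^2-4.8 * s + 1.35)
Denominator: s^2 - 4.8*s + 1.35 = (s - 0.3)(s - 4.5). Poles: 0.3, 4.5. Unstable (2 pole(s) in RHP)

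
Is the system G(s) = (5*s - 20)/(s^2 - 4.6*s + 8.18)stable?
Denominator: s^2 - 4.6*s + 8.18. Poles: 2.3 + 1.7j, 2.3 - 1.7j. All Re(p)<0: No (unstable)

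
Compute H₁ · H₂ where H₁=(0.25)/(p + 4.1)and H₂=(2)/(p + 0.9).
Series: H = H₁ · H₂ = (n₁·n₂)/(d₁·d₂).
Num: n₁·n₂ = 0.5. Den: d₁·d₂ = p^2 + 5*p + 3.69.
H(p) = (0.5)/(p^2 + 5*p + 3.69)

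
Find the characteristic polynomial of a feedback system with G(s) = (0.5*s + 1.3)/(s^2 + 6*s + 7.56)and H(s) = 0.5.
Characteristic poly = G_den * H_den + G_num * H_num = (s^2 + 6*s + 7.56) + (0.25*s + 0.65) = s^2 + 6.25*s + 8.21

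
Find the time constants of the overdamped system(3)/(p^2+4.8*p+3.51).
Overdamped: real poles at -3.9, -0.9. τ = -1/pole → τ₁ = 0.2564, τ₂ = 1.111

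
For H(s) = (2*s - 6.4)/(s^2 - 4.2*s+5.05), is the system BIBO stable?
Denominator: s^2 - 4.2*s + 5.05. Poles: 2.1 + 0.8j, 2.1 - 0.8j. All Re(p)<0: No (unstable)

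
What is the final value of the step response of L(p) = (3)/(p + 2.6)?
FVT: lim_{t→∞} y(t) = lim_{p→0} p*Y(p) where Y(p) = L(p)/p.
= lim_{p→0} L(p) = L(0) = num(0)/den(0) = 3/2.6 = 1.154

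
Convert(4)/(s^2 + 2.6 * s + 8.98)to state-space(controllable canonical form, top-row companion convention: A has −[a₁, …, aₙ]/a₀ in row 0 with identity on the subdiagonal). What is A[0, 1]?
Reachable canonical form for den = s^2 + 2.6*s + 8.98: top row of A = -[a₁,a₂,...,aₙ]/a₀, ones on the subdiagonal, zeros elsewhere.
A = [[-2.6, -8.98], [1, 0]].
A[0,1] = -8.98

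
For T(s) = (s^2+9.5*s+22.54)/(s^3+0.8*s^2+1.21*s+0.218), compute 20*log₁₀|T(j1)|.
Substitute s = j*1: T(j1) = -27.5356 - 26.2585j.
|T(j1)| = sqrt(Re² + Im²) = 38.05.
20*log₁₀(38.05) = 31.61 dB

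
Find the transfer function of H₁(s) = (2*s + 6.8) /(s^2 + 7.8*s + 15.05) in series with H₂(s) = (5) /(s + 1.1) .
Series: H = H₁ · H₂ = (n₁·n₂)/(d₁·d₂).
Num: n₁·n₂ = 10*s + 34. Den: d₁·d₂ = s^3 + 8.9*s^2 + 23.63*s + 16.555.
H(s) = (10*s + 34)/(s^3 + 8.9*s^2 + 23.63*s + 16.555)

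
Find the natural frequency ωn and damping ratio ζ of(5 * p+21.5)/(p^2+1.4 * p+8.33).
Underdamped: complex pole -0.7 + 2.8j. ωn = |pole| = 2.886, ζ = -Re(pole)/ωn = 0.2425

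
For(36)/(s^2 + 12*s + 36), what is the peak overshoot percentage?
Standard form: ωn²/(s²+2ζωn·s+ωn²) → ωn = 6, ζ = 1.
ζ ≥ 1, so the response is non-oscillatory: peak overshoot = 0%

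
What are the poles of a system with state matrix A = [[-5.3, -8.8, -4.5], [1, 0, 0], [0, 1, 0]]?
Eigenvalues solve det(λI - A) = 0.
Characteristic polynomial: λ^3 + 5.3*λ^2 + 8.8*λ + 4.5 = 0.
Factor: (λ + 1.8)(λ + 2.5)(λ + 1) = 0.
Roots: -1, -1.8, -2.5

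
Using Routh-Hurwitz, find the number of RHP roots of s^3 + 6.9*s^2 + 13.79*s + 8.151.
Routh array:
s^3: [1, 13.79]; s^2: [6.9, 8.151]; s^1: [12.6087]; s^0: [8.151]
First column: [1, 6.9, 12.6087, 8.151]. Sign changes = RHP roots = 0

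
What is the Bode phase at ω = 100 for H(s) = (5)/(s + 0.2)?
Substitute s = j*100: H(j100) = 9.99996e-05 - 0.0499998j.
∠H(j100) = atan2(Im, Re) = atan2(-0.0499998, 9.99996e-05) = -89.89°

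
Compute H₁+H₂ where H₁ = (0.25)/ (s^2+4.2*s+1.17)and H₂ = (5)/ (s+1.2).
Parallel: H = H₁ + H₂ = (n₁·d₂ + n₂·d₁)/(d₁·d₂).
n₁·d₂ = 0.25*s + 0.3. n₂·d₁ = 5*s^2 + 21*s + 5.85. Sum = 5*s^2 + 21.25*s + 6.15. d₁·d₂ = s^3 + 5.4*s^2 + 6.21*s + 1.404.
H(s) = (5*s^2 + 21.25*s + 6.15)/(s^3 + 5.4*s^2 + 6.21*s + 1.404)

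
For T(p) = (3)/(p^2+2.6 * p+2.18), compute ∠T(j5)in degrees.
Substitute p = j*5: T(j5) = -0.099253 - 0.056542j.
∠T(j5) = atan2(Im, Re) = atan2(-0.056542, -0.099253) = -150.33°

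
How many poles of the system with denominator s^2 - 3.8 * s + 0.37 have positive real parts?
s^2 - 3.8*s + 0.37 = (s - 0.1)(s - 3.7). Poles: 0.1, 3.7. RHP poles (Re>0): 2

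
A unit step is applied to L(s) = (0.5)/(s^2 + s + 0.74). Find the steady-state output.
FVT: lim_{t→∞} y(t) = lim_{s→0} s*Y(s) where Y(s) = L(s)/s.
= lim_{s→0} L(s) = L(0) = num(0)/den(0) = 0.5/0.74 = 0.6757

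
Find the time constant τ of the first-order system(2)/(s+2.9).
First-order system: τ = -1/pole. Pole = -2.9. τ = -1/(-2.9) = 0.3448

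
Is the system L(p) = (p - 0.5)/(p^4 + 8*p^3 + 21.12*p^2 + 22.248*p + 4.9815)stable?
Denominator: p^4 + 8*p^3 + 21.12*p^2 + 22.248*p + 4.9815 = (p + 0.3)(p + 4.1)(p^2 + 3.6*p + 4.05). Poles: -0.3, -1.8 + 0.9j, -1.8 - 0.9j, -4.1. All Re(p)<0: Yes (stable)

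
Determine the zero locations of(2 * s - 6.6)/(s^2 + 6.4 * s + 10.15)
Set numerator = 0: 2*s - 6.6 = 0 → Zeros: 3.3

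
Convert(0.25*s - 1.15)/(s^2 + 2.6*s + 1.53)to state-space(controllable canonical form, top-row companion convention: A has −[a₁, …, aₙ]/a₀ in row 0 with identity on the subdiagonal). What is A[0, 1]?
Reachable canonical form for den = s^2 + 2.6*s + 1.53: top row of A = -[a₁,a₂,...,aₙ]/a₀, ones on the subdiagonal, zeros elsewhere.
A = [[-2.6, -1.53], [1, 0]].
A[0,1] = -1.53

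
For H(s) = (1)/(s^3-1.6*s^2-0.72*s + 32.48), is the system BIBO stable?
Denominator: s^3 - 1.6*s^2 - 0.72*s + 32.48 = (s + 2.8)(s^2 - 4.4*s + 11.6). Poles: -2.8, 2.2 + 2.6j, 2.2 - 2.6j. All Re(p)<0: No (unstable)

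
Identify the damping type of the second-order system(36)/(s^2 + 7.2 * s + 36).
Standard form: ωn²/(s²+2ζωn·s+ωn²) gives ωn=6, ζ=0.6.
Underdamped (ζ = 0.6 < 1)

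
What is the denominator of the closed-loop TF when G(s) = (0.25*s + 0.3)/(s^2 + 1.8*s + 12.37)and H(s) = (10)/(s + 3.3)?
Characteristic poly = G_den * H_den + G_num * H_num = (s^3 + 5.1*s^2 + 18.31*s + 40.821) + (2.5*s + 3) = s^3 + 5.1*s^2 + 20.81*s + 43.821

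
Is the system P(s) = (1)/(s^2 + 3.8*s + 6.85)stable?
Denominator: s^2 + 3.8*s + 6.85. Poles: -1.9 + 1.8j, -1.9 - 1.8j. All Re(p)<0: Yes (stable)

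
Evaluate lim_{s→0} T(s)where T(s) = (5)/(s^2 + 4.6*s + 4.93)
DC gain = T(0) = num(0)/den(0) = 5/4.93 = 1.014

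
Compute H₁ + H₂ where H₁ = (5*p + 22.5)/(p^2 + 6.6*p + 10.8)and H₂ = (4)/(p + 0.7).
Parallel: H = H₁ + H₂ = (n₁·d₂ + n₂·d₁)/(d₁·d₂).
n₁·d₂ = 5*p^2 + 26*p + 15.75. n₂·d₁ = 4*p^2 + 26.4*p + 43.2. Sum = 9*p^2 + 52.4*p + 58.95. d₁·d₂ = p^3 + 7.3*p^2 + 15.42*p + 7.56.
H(p) = (9*p^2 + 52.4*p + 58.95)/(p^3 + 7.3*p^2 + 15.42*p + 7.56)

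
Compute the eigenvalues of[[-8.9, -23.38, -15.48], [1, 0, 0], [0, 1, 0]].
Eigenvalues solve det(λI - A) = 0.
Characteristic polynomial: λ^3 + 8.9*λ^2 + 23.38*λ + 15.48 = 0.
Factor: (λ + 3.6)(λ + 4.3)(λ + 1) = 0.
Roots: -1, -3.6, -4.3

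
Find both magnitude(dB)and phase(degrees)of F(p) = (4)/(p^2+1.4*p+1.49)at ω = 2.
Substitute p = j*2: F(j2) = -0.710037 - 0.792074j.
|F| = 20*log₁₀(sqrt(Re²+Im²)) = 0.54 dB.
∠F = atan2(Im, Re) = -131.87°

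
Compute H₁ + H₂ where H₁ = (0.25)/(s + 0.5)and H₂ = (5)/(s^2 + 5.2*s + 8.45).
Parallel: H = H₁ + H₂ = (n₁·d₂ + n₂·d₁)/(d₁·d₂).
n₁·d₂ = 0.25*s^2 + 1.3*s + 2.1125. n₂·d₁ = 5*s + 2.5. Sum = 0.25*s^2 + 6.3*s + 4.6125. d₁·d₂ = s^3 + 5.7*s^2 + 11.05*s + 4.225.
H(s) = (0.25*s^2 + 6.3*s + 4.6125)/(s^3 + 5.7*s^2 + 11.05*s + 4.225)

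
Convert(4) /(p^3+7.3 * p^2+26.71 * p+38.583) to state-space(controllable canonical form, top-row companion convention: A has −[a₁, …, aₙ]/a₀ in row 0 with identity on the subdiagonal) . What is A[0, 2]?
Reachable canonical form for den = p^3 + 7.3*p^2 + 26.71*p + 38.583: top row of A = -[a₁,a₂,...,aₙ]/a₀, ones on the subdiagonal, zeros elsewhere.
A = [[-7.3, -26.71, -38.583], [1, 0, 0], [0, 1, 0]].
A[0,2] = -38.583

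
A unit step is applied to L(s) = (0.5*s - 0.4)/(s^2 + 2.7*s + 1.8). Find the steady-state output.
FVT: lim_{t→∞} y(t) = lim_{s→0} s*Y(s) where Y(s) = L(s)/s.
= lim_{s→0} L(s) = L(0) = num(0)/den(0) = -0.4/1.8 = -0.2222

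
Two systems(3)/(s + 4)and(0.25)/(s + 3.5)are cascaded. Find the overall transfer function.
Series: H = H₁ · H₂ = (n₁·n₂)/(d₁·d₂).
Num: n₁·n₂ = 0.75. Den: d₁·d₂ = s^2 + 7.5*s + 14.
H(s) = (0.75)/(s^2 + 7.5*s + 14)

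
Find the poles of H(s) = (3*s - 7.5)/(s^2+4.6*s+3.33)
Set denominator = 0: s^2 + 4.6*s + 3.33 = (s + 0.9)(s + 3.7) = 0 → Poles: -0.9, -3.7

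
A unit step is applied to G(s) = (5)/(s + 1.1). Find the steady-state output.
FVT: lim_{t→∞} y(t) = lim_{s→0} s*Y(s) where Y(s) = G(s)/s.
= lim_{s→0} G(s) = G(0) = num(0)/den(0) = 5/1.1 = 4.545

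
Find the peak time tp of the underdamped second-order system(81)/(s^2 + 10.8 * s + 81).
Standard form: ωn²/(s²+2ζωn·s+ωn²) → ωn = 9, ζ = 0.6.
ωd = ωn·√(1-ζ²) = 9·√(1-0.6²) = 7.2.
tp = π/ωd = π/7.2 = 0.4363 s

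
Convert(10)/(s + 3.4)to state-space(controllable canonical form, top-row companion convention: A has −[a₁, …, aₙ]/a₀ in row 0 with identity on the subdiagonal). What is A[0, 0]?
Reachable canonical form for den = s + 3.4: top row of A = -[a₁,a₂,...,aₙ]/a₀, ones on the subdiagonal, zeros elsewhere.
A = [[-3.4]].
A[0,0] = -3.4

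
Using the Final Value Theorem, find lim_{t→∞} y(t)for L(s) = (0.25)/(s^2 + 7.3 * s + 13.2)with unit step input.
FVT: lim_{t→∞} y(t) = lim_{s→0} s*Y(s) where Y(s) = L(s)/s.
= lim_{s→0} L(s) = L(0) = num(0)/den(0) = 0.25/13.2 = 0.01894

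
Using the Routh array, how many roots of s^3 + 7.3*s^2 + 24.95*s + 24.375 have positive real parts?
Routh array:
s^3: [1, 24.95]; s^2: [7.3, 24.375]; s^1: [21.611]; s^0: [24.375]
First column: [1, 7.3, 21.611, 24.375]. Sign changes = RHP roots = 0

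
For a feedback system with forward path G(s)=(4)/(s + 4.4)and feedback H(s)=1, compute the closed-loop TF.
Closed-loop T = G/(1+GH).
Numerator: G_num * H_den = 4.
Denominator: G_den * H_den + G_num * H_num = (s + 4.4) + (4) = s + 8.4.
T(s) = (4)/(s + 8.4)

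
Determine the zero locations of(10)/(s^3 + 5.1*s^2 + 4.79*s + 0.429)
Numerator is a nonzero constant (10) → Zeros: none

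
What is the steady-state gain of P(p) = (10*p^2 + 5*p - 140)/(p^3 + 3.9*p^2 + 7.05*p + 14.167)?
DC gain = P(0) = num(0)/den(0) = -140/14.167 = -9.882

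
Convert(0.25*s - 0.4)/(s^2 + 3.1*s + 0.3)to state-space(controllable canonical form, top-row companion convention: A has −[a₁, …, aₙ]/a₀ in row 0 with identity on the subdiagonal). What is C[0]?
Reachable canonical form: C = numerator coefficients (right-aligned, zero-padded to length n).
num = 0.25*s - 0.4, C = [[0.25, -0.4]].
C[0] = 0.25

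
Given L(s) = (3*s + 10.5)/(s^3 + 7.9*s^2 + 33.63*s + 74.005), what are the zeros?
Set numerator = 0: 3*s + 10.5 = 0 → Zeros: -3.5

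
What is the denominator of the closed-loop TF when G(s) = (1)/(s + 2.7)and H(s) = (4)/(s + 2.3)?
Characteristic poly = G_den * H_den + G_num * H_num = (s^2 + 5*s + 6.21) + (4) = s^2 + 5*s + 10.21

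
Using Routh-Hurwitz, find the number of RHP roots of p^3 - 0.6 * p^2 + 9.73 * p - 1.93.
Routh array:
p^3: [1, 9.73]; p^2: [-0.6, -1.93]; p^1: [6.51333]; p^0: [-1.93]
First column: [1, -0.6, 6.51333, -1.93]. Sign changes = RHP roots = 3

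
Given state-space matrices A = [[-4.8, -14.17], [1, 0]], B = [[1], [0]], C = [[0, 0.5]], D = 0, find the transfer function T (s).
T(s) = C(sI - A)⁻¹B + D.
Characteristic polynomial det(sI - A) = s^2 + 4.8*s + 14.17.
Numerator from C·adj(sI-A)·B + D·det(sI-A) = 0.5.
T(s) = (0.5)/(s^2 + 4.8*s + 14.17)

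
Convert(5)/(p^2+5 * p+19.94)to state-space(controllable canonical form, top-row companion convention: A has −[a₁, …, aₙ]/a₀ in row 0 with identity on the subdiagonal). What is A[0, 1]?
Reachable canonical form for den = p^2 + 5*p + 19.94: top row of A = -[a₁,a₂,...,aₙ]/a₀, ones on the subdiagonal, zeros elsewhere.
A = [[-5, -19.94], [1, 0]].
A[0,1] = -19.94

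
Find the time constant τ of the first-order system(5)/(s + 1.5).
First-order system: τ = -1/pole. Pole = -1.5. τ = -1/(-1.5) = 0.6667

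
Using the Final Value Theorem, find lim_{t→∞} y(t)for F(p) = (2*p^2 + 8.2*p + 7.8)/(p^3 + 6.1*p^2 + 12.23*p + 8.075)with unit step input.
FVT: lim_{t→∞} y(t) = lim_{p→0} p*Y(p) where Y(p) = F(p)/p.
= lim_{p→0} F(p) = F(0) = num(0)/den(0) = 7.8/8.075 = 0.9659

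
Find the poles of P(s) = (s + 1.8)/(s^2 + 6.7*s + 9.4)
Set denominator = 0: s^2 + 6.7*s + 9.4 = (s + 2)(s + 4.7) = 0 → Poles: -2, -4.7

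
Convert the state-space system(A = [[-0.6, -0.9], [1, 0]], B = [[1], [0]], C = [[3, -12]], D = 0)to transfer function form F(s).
F(s) = C(sI - A)⁻¹B + D.
Characteristic polynomial det(sI - A) = s^2 + 0.6*s + 0.9.
Numerator from C·adj(sI-A)·B + D·det(sI-A) = 3*s - 12.
F(s) = (3*s - 12)/(s^2 + 0.6*s + 0.9)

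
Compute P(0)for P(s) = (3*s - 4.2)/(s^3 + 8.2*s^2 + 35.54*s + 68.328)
DC gain = P(0) = num(0)/den(0) = -4.2/68.328 = -0.06147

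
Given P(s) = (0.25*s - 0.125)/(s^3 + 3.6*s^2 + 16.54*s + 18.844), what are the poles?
Set denominator = 0: s^3 + 3.6*s^2 + 16.54*s + 18.844 = (s + 1.4)(s^2 + 2.2*s + 13.46) = 0 → Poles: -1.1 + 3.5j, -1.1 - 3.5j, -1.4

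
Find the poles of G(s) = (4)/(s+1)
Set denominator = 0: s + 1 = 0 → Poles: -1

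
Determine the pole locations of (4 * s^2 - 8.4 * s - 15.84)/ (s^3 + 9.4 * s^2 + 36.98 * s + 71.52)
Set denominator = 0: s^3 + 9.4*s^2 + 36.98*s + 71.52 = (s + 4.8)(s^2 + 4.6*s + 14.9) = 0 → Poles: -2.3 + 3.1j, -2.3 - 3.1j, -4.8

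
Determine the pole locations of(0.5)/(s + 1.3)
Set denominator = 0: s + 1.3 = 0 → Poles: -1.3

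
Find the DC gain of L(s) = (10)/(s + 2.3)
DC gain = L(0) = num(0)/den(0) = 10/2.3 = 4.348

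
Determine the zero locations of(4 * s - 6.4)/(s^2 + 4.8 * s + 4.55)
Set numerator = 0: 4*s - 6.4 = 0 → Zeros: 1.6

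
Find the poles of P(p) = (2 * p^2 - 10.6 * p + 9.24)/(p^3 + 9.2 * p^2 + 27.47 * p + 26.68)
Set denominator = 0: p^3 + 9.2*p^2 + 27.47*p + 26.68 = (p + 2.9)(p + 2.3)(p + 4) = 0 → Poles: -2.3, -2.9, -4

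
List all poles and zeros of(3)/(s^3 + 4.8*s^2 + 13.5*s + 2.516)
Set denominator = 0: s^3 + 4.8*s^2 + 13.5*s + 2.516 = (s + 0.2)(s^2 + 4.6*s + 12.58) = 0 → Poles: -0.2, -2.3 + 2.7j, -2.3 - 2.7j
Numerator is a nonzero constant (3) → Zeros: none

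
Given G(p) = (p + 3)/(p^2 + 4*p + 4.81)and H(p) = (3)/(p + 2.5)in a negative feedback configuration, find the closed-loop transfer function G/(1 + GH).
Closed-loop T = G/(1+GH).
Numerator: G_num * H_den = p^2 + 5.5*p + 7.5.
Denominator: G_den * H_den + G_num * H_num = (p^3 + 6.5*p^2 + 14.81*p + 12.025) + (3*p + 9) = p^3 + 6.5*p^2 + 17.81*p + 21.025.
T(p) = (p^2 + 5.5*p + 7.5)/(p^3 + 6.5*p^2 + 17.81*p + 21.025)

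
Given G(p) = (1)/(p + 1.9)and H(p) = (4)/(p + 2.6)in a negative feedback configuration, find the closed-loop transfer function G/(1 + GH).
Closed-loop T = G/(1+GH).
Numerator: G_num * H_den = p + 2.6.
Denominator: G_den * H_den + G_num * H_num = (p^2 + 4.5*p + 4.94) + (4) = p^2 + 4.5*p + 8.94.
T(p) = (p + 2.6)/(p^2 + 4.5*p + 8.94)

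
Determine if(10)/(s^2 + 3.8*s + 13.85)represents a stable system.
Denominator: s^2 + 3.8*s + 13.85. Poles: -1.9 + 3.2j, -1.9 - 3.2j. All Re(p)<0: Yes (stable)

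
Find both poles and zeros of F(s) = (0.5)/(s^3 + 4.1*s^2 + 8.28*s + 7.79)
Set denominator = 0: s^3 + 4.1*s^2 + 8.28*s + 7.79 = (s + 1.9)(s^2 + 2.2*s + 4.1) = 0 → Poles: -1.1 + 1.7j, -1.1 - 1.7j, -1.9
Numerator is a nonzero constant (0.5) → Zeros: none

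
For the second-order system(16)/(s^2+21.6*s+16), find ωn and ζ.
Standard form: ωn²/(s²+2ζωn·s+ωn²).
const=16=ωn² → ωn=4, s coeff=21.6=2ζωn → ζ=2.7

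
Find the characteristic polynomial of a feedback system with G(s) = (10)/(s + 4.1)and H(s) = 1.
Characteristic poly = G_den * H_den + G_num * H_num = (s + 4.1) + (10) = s + 14.1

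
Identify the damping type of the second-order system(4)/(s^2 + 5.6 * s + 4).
Standard form: ωn²/(s²+2ζωn·s+ωn²) gives ωn=2, ζ=1.4.
Overdamped (ζ = 1.4 > 1)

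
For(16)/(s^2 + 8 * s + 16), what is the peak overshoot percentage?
Standard form: ωn²/(s²+2ζωn·s+ωn²) → ωn = 4, ζ = 1.
ζ ≥ 1, so the response is non-oscillatory: peak overshoot = 0%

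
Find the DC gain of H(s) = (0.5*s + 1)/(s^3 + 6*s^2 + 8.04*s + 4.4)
DC gain = H(0) = num(0)/den(0) = 1/4.4 = 0.2273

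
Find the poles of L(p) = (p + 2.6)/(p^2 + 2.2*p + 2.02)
Set denominator = 0: p^2 + 2.2*p + 2.02 = 0 → Poles: -1.1 + 0.9j, -1.1 - 0.9j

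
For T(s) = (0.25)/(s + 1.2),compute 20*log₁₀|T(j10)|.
Substitute s = j*10: T(j10) = 0.00295741 - 0.0246451j.
|T(j10)| = sqrt(Re² + Im²) = 0.02482.
20*log₁₀(0.02482) = -32.10 dB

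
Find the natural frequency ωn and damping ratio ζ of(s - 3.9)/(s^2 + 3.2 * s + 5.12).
Underdamped: complex pole -1.6 + 1.6j. ωn = |pole| = 2.263, ζ = -Re(pole)/ωn = 0.7071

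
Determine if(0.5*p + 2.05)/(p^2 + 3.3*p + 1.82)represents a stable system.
Denominator: p^2 + 3.3*p + 1.82 = (p + 0.7)(p + 2.6). Poles: -0.7, -2.6. All Re(p)<0: Yes (stable)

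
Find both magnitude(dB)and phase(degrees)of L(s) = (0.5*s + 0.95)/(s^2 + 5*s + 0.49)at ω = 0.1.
Substitute s = j*0.1: L(j0.1) = 1.00125 - 0.938801j.
|L| = 20*log₁₀(sqrt(Re²+Im²)) = 2.75 dB.
∠L = atan2(Im, Re) = -43.16°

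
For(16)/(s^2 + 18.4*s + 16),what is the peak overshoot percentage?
Standard form: ωn²/(s²+2ζωn·s+ωn²) → ωn = 4, ζ = 2.3.
ζ ≥ 1, so the response is non-oscillatory: peak overshoot = 0%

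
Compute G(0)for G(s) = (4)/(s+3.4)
DC gain = G(0) = num(0)/den(0) = 4/3.4 = 1.176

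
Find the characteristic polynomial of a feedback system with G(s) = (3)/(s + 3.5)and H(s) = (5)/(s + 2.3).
Characteristic poly = G_den * H_den + G_num * H_num = (s^2 + 5.8*s + 8.05) + (15) = s^2 + 5.8*s + 23.05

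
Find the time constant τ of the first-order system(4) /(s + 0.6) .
First-order system: τ = -1/pole. Pole = -0.6. τ = -1/(-0.6) = 1.667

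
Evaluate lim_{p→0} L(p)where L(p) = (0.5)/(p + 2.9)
DC gain = L(0) = num(0)/den(0) = 0.5/2.9 = 0.1724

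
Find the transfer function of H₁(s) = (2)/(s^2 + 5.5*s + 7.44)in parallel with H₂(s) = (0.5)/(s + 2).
Parallel: H = H₁ + H₂ = (n₁·d₂ + n₂·d₁)/(d₁·d₂).
n₁·d₂ = 2*s + 4. n₂·d₁ = 0.5*s^2 + 2.75*s + 3.72. Sum = 0.5*s^2 + 4.75*s + 7.72. d₁·d₂ = s^3 + 7.5*s^2 + 18.44*s + 14.88.
H(s) = (0.5*s^2 + 4.75*s + 7.72)/(s^3 + 7.5*s^2 + 18.44*s + 14.88)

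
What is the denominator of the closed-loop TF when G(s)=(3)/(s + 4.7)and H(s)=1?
Characteristic poly = G_den * H_den + G_num * H_num = (s + 4.7) + (3) = s + 7.7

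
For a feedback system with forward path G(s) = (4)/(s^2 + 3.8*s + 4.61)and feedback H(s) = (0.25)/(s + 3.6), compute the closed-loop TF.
Closed-loop T = G/(1+GH).
Numerator: G_num * H_den = 4*s + 14.4.
Denominator: G_den * H_den + G_num * H_num = (s^3 + 7.4*s^2 + 18.29*s + 16.596) + (1) = s^3 + 7.4*s^2 + 18.29*s + 17.596.
T(s) = (4*s + 14.4)/(s^3 + 7.4*s^2 + 18.29*s + 17.596)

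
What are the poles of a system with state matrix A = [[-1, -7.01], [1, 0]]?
Eigenvalues solve det(λI - A) = 0.
Characteristic polynomial: λ^2 + λ + 7.01 = 0.
Roots: -0.5 + 2.6j, -0.5 - 2.6j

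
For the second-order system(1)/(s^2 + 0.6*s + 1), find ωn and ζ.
Standard form: ωn²/(s²+2ζωn·s+ωn²).
const=1=ωn² → ωn=1, s coeff=0.6=2ζωn → ζ=0.3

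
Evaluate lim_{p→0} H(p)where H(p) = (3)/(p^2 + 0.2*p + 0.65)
DC gain = H(0) = num(0)/den(0) = 3/0.65 = 4.615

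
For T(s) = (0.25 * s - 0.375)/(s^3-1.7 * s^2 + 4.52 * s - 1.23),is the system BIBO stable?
Denominator: s^3 - 1.7*s^2 + 4.52*s - 1.23 = (s - 0.3)(s^2 - 1.4*s + 4.1). Poles: 0.3, 0.7 + 1.9j, 0.7 - 1.9j. All Re(p)<0: No (unstable)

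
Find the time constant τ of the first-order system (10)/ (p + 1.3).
First-order system: τ = -1/pole. Pole = -1.3. τ = -1/(-1.3) = 0.7692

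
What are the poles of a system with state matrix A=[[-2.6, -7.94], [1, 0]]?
Eigenvalues solve det(λI - A) = 0.
Characteristic polynomial: λ^2 + 2.6*λ + 7.94 = 0.
Roots: -1.3 + 2.5j, -1.3 - 2.5j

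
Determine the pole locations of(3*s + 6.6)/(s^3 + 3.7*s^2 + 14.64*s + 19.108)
Set denominator = 0: s^3 + 3.7*s^2 + 14.64*s + 19.108 = (s + 1.7)(s^2 + 2*s + 11.24) = 0 → Poles: -1 + 3.2j, -1 - 3.2j, -1.7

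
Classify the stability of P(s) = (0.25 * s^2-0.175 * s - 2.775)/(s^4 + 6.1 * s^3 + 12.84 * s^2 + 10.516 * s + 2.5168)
Denominator: s^4 + 6.1*s^3 + 12.84*s^2 + 10.516*s + 2.5168 = (s + 2.2)(s + 1.3)(s + 0.4)(s + 2.2). Poles: -0.4, -1.3, -2.2, -2.2. Stable (all poles in LHP)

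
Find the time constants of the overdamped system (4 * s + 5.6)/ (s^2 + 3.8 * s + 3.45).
Overdamped: real poles at -2.3, -1.5. τ = -1/pole → τ₁ = 0.4348, τ₂ = 0.6667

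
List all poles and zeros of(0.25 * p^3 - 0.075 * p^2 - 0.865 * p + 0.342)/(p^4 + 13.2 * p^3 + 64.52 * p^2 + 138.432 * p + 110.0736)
Set denominator = 0: p^4 + 13.2*p^3 + 64.52*p^2 + 138.432*p + 110.0736 = (p + 4.2)(p + 2.6)(p + 2.8)(p + 3.6) = 0 → Poles: -2.6, -2.8, -3.6, -4.2
Set numerator = 0: 0.25*p^3 - 0.075*p^2 - 0.865*p + 0.342 = 0.25*(p - 0.4)(p - 1.8)(p + 1.9) = 0 → Zeros: -1.9, 0.4, 1.8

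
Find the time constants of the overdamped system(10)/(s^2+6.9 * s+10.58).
Overdamped: real poles at -4.6, -2.3. τ = -1/pole → τ₁ = 0.2174, τ₂ = 0.4348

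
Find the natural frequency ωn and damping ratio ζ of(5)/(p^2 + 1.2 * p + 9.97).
Underdamped: complex pole -0.6 + 3.1j. ωn = |pole| = 3.158, ζ = -Re(pole)/ωn = 0.19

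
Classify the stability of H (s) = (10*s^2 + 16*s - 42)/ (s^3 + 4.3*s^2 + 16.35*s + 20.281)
Denominator: s^3 + 4.3*s^2 + 16.35*s + 20.281 = (s + 1.7)(s^2 + 2.6*s + 11.93). Poles: -1.3 + 3.2j, -1.3 - 3.2j, -1.7. Stable (all poles in LHP)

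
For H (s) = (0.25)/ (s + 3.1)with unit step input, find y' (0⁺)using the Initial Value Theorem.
IVT: y'(0⁺) = lim_{s→∞} s²·Y(s) = lim_{s→∞} s·H(s).
deg(num) = 0, deg(den) = 1, relative degree = 1, so s·H(s) → (leading num)/(leading den) = 0.25/1 = 0.25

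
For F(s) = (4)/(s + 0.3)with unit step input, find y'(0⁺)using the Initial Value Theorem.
IVT: y'(0⁺) = lim_{s→∞} s²·Y(s) = lim_{s→∞} s·F(s).
deg(num) = 0, deg(den) = 1, relative degree = 1, so s·F(s) → (leading num)/(leading den) = 4/1 = 4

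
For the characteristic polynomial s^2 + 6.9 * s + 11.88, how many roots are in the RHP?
s^2 + 6.9*s + 11.88 = (s + 3.6)(s + 3.3). Poles: -3.3, -3.6. RHP poles (Re>0): 0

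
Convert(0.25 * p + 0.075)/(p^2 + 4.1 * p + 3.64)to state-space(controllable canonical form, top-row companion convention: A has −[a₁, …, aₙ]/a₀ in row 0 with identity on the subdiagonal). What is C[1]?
Reachable canonical form: C = numerator coefficients (right-aligned, zero-padded to length n).
num = 0.25*p + 0.075, C = [[0.25, 0.075]].
C[1] = 0.075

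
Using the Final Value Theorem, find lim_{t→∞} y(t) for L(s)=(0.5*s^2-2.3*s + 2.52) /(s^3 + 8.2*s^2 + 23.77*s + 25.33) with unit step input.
FVT: lim_{t→∞} y(t) = lim_{s→0} s*Y(s) where Y(s) = L(s)/s.
= lim_{s→0} L(s) = L(0) = num(0)/den(0) = 2.52/25.33 = 0.09949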